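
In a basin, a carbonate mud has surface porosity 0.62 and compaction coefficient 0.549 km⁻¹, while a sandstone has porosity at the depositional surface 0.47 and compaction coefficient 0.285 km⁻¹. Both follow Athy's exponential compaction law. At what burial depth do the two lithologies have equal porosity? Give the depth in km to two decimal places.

1.05 km

Set φ₀ₐ e^(−kₐZ) = φ₀ᵦ e^(−kᵦZ) ⇒ ln(φ₀ₐ/φ₀ᵦ) = (kₐ − kᵦ)·Z
Z = ln(0.62/0.47) / (0.549 − 0.285) = 0.2770 / 0.264 = 1.049 km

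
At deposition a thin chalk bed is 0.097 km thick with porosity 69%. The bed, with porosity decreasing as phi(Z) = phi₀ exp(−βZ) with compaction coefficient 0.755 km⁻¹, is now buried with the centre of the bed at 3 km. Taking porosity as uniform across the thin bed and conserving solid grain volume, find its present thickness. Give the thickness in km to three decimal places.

Porosity at 3 km: phi = 0.69·exp(−0.755×3) = 0.0716
Solid-volume conservation: h(1−phi) = h₀(1−phi₀) ⇒ h = h₀·(1−phi₀)/(1−phi)
h = 0.097 × (1 − 0.69)/(1 − 0.0716) = 0.097 × 0.3339 = 0.0324 km

0.032 km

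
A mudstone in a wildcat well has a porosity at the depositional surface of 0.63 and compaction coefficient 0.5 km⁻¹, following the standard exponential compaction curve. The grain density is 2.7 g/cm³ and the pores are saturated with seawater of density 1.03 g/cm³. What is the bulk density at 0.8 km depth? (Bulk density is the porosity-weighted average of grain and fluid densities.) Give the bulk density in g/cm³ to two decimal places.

Porosity at depth: n = 0.63·exp(−0.5×0.8) = 0.63×0.6703 = 0.4223
Bulk density: ρ_b = (1−n)ρ_g + n·ρ_f = 0.5777×2.7 + 0.4223×1.03
       = 1.560 + 0.435 = 1.995 g/cm³

1.99 g/cm³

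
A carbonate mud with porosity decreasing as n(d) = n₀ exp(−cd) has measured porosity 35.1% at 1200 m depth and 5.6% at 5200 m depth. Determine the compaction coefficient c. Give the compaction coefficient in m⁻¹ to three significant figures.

Working in km (1 km = 1000 m; c in km⁻¹ = c in m⁻¹ × 1000):
Athy: n(d) = n₀ e^(−cd) ⇒ n₁/n₂ = e^{c(d₂−d₁)} ⇒ c = ln(n₁/n₂)/(d₂−d₁)
c = ln(0.351/0.056) / (5.2 − 1.2) = ln(6.268) / 4 = 1.8354 / 4 = 0.4589 km⁻¹

0.000459 m⁻¹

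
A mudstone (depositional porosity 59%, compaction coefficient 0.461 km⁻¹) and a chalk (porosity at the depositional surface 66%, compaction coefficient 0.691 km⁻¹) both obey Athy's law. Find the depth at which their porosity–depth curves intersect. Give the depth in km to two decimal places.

0.49 km

Set n₀ₐ e^(−kₐz) = n₀ᵦ e^(−kᵦz) ⇒ ln(n₀ₐ/n₀ᵦ) = (kₐ − kᵦ)·z
z = ln(0.59/0.66) / (0.461 − 0.691) = -0.1121 / -0.23 = 0.487 km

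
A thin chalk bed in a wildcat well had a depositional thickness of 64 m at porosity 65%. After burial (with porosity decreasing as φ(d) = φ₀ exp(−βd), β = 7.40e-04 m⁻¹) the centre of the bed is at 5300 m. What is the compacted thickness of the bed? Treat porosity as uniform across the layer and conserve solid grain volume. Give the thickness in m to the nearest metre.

23 m

Working in km (1 km = 1000 m; β in km⁻¹ = β in m⁻¹ × 1000):
Porosity at 5.3 km: φ = 0.65·exp(−0.74×5.3) = 0.0129
Solid-volume conservation: h(1−φ) = h₀(1−φ₀) ⇒ h = h₀·(1−φ₀)/(1−φ)
h = 0.064 × (1 − 0.65)/(1 − 0.0129) = 0.064 × 0.3546 = 0.0227 km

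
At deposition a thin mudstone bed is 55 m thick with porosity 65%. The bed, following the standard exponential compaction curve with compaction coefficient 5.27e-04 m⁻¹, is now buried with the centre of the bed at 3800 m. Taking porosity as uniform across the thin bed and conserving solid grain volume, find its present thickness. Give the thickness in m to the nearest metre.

Working in km (1 km = 1000 m; β in km⁻¹ = β in m⁻¹ × 1000):
Porosity at 3.8 km: φ = 0.65·exp(−0.527×3.8) = 0.0877
Solid-volume conservation: h(1−φ) = h₀(1−φ₀) ⇒ h = h₀·(1−φ₀)/(1−φ)
h = 0.055 × (1 − 0.65)/(1 − 0.0877) = 0.055 × 0.3837 = 0.0211 km

21 m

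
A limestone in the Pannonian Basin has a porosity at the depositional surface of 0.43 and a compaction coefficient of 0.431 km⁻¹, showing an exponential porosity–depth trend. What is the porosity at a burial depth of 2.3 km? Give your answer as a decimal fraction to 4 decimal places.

0.1596

phi = phi₀·exp(−k·z) = 0.43 × exp(−0.431 × 2.3) = 0.43 × exp(−0.9913)
  = 0.43 × 0.3711 = 0.1596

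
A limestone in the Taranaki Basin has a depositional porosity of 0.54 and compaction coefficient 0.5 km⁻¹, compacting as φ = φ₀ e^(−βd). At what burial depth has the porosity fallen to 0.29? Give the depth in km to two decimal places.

1.24 km

Invert Athy's law: d = ln(φ₀/φ) / β
d = ln(0.54/0.29) / 0.5 = ln(1.862) / 0.5 = 0.6217 / 0.5 = 1.243 km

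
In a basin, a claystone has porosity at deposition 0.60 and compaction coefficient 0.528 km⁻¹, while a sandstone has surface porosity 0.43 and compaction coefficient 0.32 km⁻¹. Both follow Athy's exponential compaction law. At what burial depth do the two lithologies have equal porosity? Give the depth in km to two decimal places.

Set n₀ₐ e^(−cₐZ) = n₀ᵦ e^(−cᵦZ) ⇒ ln(n₀ₐ/n₀ᵦ) = (cₐ − cᵦ)·Z
Z = ln(0.6/0.43) / (0.528 − 0.32) = 0.3331 / 0.208 = 1.602 km

1.60 km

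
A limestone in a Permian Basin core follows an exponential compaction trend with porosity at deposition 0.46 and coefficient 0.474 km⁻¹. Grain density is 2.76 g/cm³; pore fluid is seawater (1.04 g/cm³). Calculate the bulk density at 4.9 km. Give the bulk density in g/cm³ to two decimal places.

Porosity at depth: phi = 0.46·exp(−0.474×4.9) = 0.46×0.0980 = 0.0451
Bulk density: ρ_b = (1−phi)ρ_g + phi·ρ_f = 0.9549×2.76 + 0.0451×1.04
       = 2.636 + 0.047 = 2.682 g/cm³

2.68 g/cm³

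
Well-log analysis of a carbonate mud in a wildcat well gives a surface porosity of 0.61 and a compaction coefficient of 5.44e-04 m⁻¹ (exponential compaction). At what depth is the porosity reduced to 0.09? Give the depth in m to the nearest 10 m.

3520 m

Working in km (1 km = 1000 m; β in km⁻¹ = β in m⁻¹ × 1000):
Invert Athy's law: z = ln(phi₀/phi) / β
z = ln(0.61/0.09) / 0.544 = ln(6.778) / 0.544 = 1.9136 / 0.544 = 3.518 km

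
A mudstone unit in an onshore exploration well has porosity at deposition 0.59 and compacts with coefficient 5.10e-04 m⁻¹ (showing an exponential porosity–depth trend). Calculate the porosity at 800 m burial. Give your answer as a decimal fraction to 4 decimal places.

Working in km (1 km = 1000 m; k in km⁻¹ = k in m⁻¹ × 1000):
n = n₀·exp(−k·Z) = 0.59 × exp(−0.51 × 0.8) = 0.59 × exp(−0.408)
  = 0.59 × 0.6650 = 0.3923

0.3923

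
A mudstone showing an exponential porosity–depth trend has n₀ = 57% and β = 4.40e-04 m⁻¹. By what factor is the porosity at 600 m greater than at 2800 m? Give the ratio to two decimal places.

Working in km (1 km = 1000 m; β in km⁻¹ = β in m⁻¹ × 1000):
n(d₁)/n(d₂) = e^(−β·d₁)/e^(−β·d₂) = e^{β(d₂−d₁)}
= exp(0.44 × 2.2) = exp(0.968) = 2.6327

2.63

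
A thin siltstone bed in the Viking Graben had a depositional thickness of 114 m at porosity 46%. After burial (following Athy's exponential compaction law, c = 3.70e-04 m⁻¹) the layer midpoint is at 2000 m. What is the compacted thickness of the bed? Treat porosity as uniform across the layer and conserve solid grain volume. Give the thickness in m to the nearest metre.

Working in km (1 km = 1000 m; c in km⁻¹ = c in m⁻¹ × 1000):
Porosity at 2 km: n = 0.46·exp(−0.37×2) = 0.2195
Solid-volume conservation: h(1−n) = h₀(1−n₀) ⇒ h = h₀·(1−n₀)/(1−n)
h = 0.114 × (1 − 0.46)/(1 − 0.2195) = 0.114 × 0.6918 = 0.0789 km

79 m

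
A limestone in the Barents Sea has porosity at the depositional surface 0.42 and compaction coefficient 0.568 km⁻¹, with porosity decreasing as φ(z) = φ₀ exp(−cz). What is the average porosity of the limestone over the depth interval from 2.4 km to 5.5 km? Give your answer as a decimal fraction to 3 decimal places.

⟨φ⟩ = (1/(z₂−z₁)) ∫ φ₀ e^(−cz) dz = φ₀·(e^(−c·z₁) − e^(−c·z₂)) / (c·(z₂−z₁))
e^(−0.568×2.4) = 0.2558; e^(−0.568×5.5) = 0.0440
⟨φ⟩ = 0.42 × (0.2558 − 0.0440) / (0.568 × 3.1) = 0.42 × 0.1203 = 0.0505

0.051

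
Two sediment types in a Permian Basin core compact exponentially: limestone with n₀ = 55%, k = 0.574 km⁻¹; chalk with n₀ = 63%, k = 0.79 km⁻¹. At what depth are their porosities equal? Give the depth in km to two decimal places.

Set n₀ₐ e^(−kₐz) = n₀ᵦ e^(−kᵦz) ⇒ ln(n₀ₐ/n₀ᵦ) = (kₐ − kᵦ)·z
z = ln(0.55/0.63) / (0.574 − 0.79) = -0.1358 / -0.216 = 0.629 km

0.63 km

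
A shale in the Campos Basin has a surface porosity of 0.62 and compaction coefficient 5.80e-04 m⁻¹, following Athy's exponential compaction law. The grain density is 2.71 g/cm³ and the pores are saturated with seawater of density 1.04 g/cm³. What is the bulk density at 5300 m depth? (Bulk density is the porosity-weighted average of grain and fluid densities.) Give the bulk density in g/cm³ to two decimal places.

Working in km (1 km = 1000 m; β in km⁻¹ = β in m⁻¹ × 1000):
Porosity at depth: n = 0.62·exp(−0.58×5.3) = 0.62×0.0462 = 0.0287
Bulk density: ρ_b = (1−n)ρ_g + n·ρ_f = 0.9713×2.71 + 0.0287×1.04
       = 2.632 + 0.030 = 2.662 g/cm³

2.66 g/cm³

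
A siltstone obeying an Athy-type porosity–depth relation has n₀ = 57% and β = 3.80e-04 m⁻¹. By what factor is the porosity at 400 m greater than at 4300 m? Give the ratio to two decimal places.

Working in km (1 km = 1000 m; β in km⁻¹ = β in m⁻¹ × 1000):
n(z₁)/n(z₂) = e^(−β·z₁)/e^(−β·z₂) = e^{β(z₂−z₁)}
= exp(0.38 × 3.9) = exp(1.482) = 4.4017

4.40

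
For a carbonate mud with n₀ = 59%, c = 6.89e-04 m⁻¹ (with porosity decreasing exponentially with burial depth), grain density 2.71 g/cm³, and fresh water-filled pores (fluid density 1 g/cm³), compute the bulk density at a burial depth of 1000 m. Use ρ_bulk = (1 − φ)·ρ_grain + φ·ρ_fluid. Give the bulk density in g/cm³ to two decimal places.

2.20 g/cm³

Working in km (1 km = 1000 m; c in km⁻¹ = c in m⁻¹ × 1000):
Porosity at depth: n = 0.59·exp(−0.689×1) = 0.59×0.5021 = 0.2962
Bulk density: ρ_b = (1−n)ρ_g + n·ρ_f = 0.7038×2.71 + 0.2962×1
       = 1.907 + 0.296 = 2.203 g/cm³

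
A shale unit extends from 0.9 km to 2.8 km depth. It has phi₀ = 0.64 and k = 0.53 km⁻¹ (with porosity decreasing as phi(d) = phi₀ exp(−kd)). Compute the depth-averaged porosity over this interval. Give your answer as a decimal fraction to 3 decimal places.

0.250

⟨phi⟩ = (1/(d₂−d₁)) ∫ phi₀ e^(−kd) dd = phi₀·(e^(−k·d₁) − e^(−k·d₂)) / (k·(d₂−d₁))
e^(−0.53×0.9) = 0.6206; e^(−0.53×2.8) = 0.2267
⟨phi⟩ = 0.64 × (0.6206 − 0.2267) / (0.53 × 1.9) = 0.64 × 0.3912 = 0.2504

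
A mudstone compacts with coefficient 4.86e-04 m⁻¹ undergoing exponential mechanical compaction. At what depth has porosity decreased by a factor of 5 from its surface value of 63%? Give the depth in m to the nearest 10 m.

Working in km (1 km = 1000 m; c in km⁻¹ = c in m⁻¹ × 1000):
phi/phi₀ = 1/5 ⇒ exp(−c·Z) = 1/5 ⇒ Z = ln(5) / c
Z = 1.6094 / 0.486 = 3.312 km

3310 m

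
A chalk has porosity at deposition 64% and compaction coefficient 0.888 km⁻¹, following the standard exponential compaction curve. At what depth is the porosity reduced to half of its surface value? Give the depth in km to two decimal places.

0.78 km

n/n₀ = 1/2 ⇒ exp(−k·Z) = 1/2 ⇒ Z = ln(2) / k
Z = 0.6931 / 0.888 = 0.781 km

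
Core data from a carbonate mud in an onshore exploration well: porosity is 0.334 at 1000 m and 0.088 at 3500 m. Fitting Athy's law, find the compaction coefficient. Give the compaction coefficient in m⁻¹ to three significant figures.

Working in km (1 km = 1000 m; β in km⁻¹ = β in m⁻¹ × 1000):
Athy: n(d) = n₀ e^(−βd) ⇒ n₁/n₂ = e^{β(d₂−d₁)} ⇒ β = ln(n₁/n₂)/(d₂−d₁)
β = ln(0.334/0.088) / (3.5 − 1) = ln(3.795) / 2.5 = 1.3338 / 2.5 = 0.5335 km⁻¹

0.000534 m⁻¹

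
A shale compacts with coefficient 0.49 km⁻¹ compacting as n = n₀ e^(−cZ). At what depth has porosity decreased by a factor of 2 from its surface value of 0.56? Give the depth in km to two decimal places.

n/n₀ = 1/2 ⇒ exp(−c·Z) = 1/2 ⇒ Z = ln(2) / c
Z = 0.6931 / 0.49 = 1.415 km

1.41 km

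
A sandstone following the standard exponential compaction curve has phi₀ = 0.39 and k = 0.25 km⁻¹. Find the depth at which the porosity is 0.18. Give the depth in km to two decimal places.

Invert Athy's law: Z = ln(phi₀/phi) / k
Z = ln(0.39/0.18) / 0.25 = ln(2.167) / 0.25 = 0.7732 / 0.25 = 3.093 km

3.09 km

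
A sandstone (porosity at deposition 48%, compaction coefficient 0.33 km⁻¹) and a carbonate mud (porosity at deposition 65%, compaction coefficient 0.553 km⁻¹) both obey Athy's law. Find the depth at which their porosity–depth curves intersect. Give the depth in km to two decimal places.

Set phi₀ₐ e^(−βₐd) = phi₀ᵦ e^(−βᵦd) ⇒ ln(phi₀ₐ/phi₀ᵦ) = (βₐ − βᵦ)·d
d = ln(0.48/0.65) / (0.33 − 0.553) = -0.3032 / -0.223 = 1.360 km

1.36 km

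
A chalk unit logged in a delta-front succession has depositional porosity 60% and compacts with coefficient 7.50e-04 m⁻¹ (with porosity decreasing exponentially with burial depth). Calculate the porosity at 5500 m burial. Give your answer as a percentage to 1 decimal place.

Working in km (1 km = 1000 m; c in km⁻¹ = c in m⁻¹ × 1000):
n = n₀·exp(−c·d) = 0.6 × exp(−0.75 × 5.5) = 0.6 × exp(−4.125)
  = 0.6 × 0.0162 = 0.0097

1.0%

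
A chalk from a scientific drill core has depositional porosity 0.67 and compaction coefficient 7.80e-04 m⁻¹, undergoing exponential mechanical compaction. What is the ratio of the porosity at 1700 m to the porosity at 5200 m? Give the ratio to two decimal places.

Working in km (1 km = 1000 m; β in km⁻¹ = β in m⁻¹ × 1000):
n(d₁)/n(d₂) = e^(−β·d₁)/e^(−β·d₂) = e^{β(d₂−d₁)}
= exp(0.78 × 3.5) = exp(2.73) = 15.3329

15.33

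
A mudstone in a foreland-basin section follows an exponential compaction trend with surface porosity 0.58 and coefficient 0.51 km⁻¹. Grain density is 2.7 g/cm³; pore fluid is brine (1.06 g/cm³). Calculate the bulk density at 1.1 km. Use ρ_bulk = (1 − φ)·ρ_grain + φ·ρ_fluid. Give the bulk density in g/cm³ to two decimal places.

Porosity at depth: n = 0.58·exp(−0.51×1.1) = 0.58×0.5706 = 0.3310
Bulk density: ρ_b = (1−n)ρ_g + n·ρ_f = 0.6690×2.7 + 0.3310×1.06
       = 1.806 + 0.351 = 2.157 g/cm³

2.16 g/cm³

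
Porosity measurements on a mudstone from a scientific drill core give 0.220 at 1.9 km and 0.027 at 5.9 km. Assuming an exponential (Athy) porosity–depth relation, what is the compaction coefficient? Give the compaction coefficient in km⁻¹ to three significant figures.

Athy: n(d) = n₀ e^(−cd) ⇒ n₁/n₂ = e^{c(d₂−d₁)} ⇒ c = ln(n₁/n₂)/(d₂−d₁)
c = ln(0.22/0.027) / (5.9 − 1.9) = ln(8.148) / 4 = 2.0978 / 4 = 0.5244 km⁻¹

0.524 km⁻¹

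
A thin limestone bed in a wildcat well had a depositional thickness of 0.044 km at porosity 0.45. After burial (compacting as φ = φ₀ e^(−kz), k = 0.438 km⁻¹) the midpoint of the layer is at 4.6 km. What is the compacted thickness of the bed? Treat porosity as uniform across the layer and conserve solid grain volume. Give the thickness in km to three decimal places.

Porosity at 4.6 km: φ = 0.45·exp(−0.438×4.6) = 0.0600
Solid-volume conservation: h(1−φ) = h₀(1−φ₀) ⇒ h = h₀·(1−φ₀)/(1−φ)
h = 0.044 × (1 − 0.45)/(1 − 0.0600) = 0.044 × 0.5851 = 0.0257 km

0.026 km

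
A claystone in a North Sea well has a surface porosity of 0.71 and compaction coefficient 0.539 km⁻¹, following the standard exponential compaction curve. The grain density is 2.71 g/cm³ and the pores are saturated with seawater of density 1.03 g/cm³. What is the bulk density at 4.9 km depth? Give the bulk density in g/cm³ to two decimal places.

Porosity at depth: phi = 0.71·exp(−0.539×4.9) = 0.71×0.0713 = 0.0506
Bulk density: ρ_b = (1−phi)ρ_g + phi·ρ_f = 0.9494×2.71 + 0.0506×1.03
       = 2.573 + 0.052 = 2.625 g/cm³

2.62 g/cm³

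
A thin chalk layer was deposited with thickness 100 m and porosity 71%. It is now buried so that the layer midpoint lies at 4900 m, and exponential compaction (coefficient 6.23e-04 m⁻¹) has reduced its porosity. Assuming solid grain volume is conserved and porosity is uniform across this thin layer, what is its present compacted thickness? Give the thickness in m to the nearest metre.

30 m

Working in km (1 km = 1000 m; β in km⁻¹ = β in m⁻¹ × 1000):
Porosity at 4.9 km: φ = 0.71·exp(−0.623×4.9) = 0.0335
Solid-volume conservation: h(1−φ) = h₀(1−φ₀) ⇒ h = h₀·(1−φ₀)/(1−φ)
h = 0.1 × (1 − 0.71)/(1 − 0.0335) = 0.1 × 0.3001 = 0.0300 km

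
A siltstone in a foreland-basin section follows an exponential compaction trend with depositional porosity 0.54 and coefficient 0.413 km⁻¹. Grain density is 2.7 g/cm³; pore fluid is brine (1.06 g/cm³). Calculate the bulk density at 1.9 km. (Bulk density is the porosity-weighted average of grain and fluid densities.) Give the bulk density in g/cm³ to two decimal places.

2.30 g/cm³

Porosity at depth: n = 0.54·exp(−0.413×1.9) = 0.54×0.4563 = 0.2464
Bulk density: ρ_b = (1−n)ρ_g + n·ρ_f = 0.7536×2.7 + 0.2464×1.06
       = 2.035 + 0.261 = 2.296 g/cm³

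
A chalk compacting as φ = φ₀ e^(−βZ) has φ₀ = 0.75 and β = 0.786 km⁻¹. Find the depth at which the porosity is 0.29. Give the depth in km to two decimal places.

Invert Athy's law: Z = ln(φ₀/φ) / β
Z = ln(0.75/0.29) / 0.786 = ln(2.586) / 0.786 = 0.9502 / 0.786 = 1.209 km

1.21 km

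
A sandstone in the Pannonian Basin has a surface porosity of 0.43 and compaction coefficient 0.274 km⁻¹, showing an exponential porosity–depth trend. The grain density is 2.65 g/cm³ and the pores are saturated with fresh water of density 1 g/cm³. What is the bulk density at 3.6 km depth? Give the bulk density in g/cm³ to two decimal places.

2.39 g/cm³

Porosity at depth: phi = 0.43·exp(−0.274×3.6) = 0.43×0.3729 = 0.1604
Bulk density: ρ_b = (1−phi)ρ_g + phi·ρ_f = 0.8396×2.65 + 0.1604×1
       = 2.225 + 0.160 = 2.385 g/cm³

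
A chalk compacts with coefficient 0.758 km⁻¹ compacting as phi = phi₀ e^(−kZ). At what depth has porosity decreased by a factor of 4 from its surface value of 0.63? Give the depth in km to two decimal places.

1.83 km

phi/phi₀ = 1/4 ⇒ exp(−k·Z) = 1/4 ⇒ Z = ln(4) / k
Z = 1.3863 / 0.758 = 1.829 km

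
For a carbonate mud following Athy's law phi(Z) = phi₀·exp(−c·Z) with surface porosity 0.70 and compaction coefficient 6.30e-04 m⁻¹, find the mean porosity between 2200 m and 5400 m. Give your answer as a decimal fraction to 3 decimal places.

0.075

Working in km (1 km = 1000 m; c in km⁻¹ = c in m⁻¹ × 1000):
⟨phi⟩ = (1/(Z₂−Z₁)) ∫ phi₀ e^(−cZ) dZ = phi₀·(e^(−c·Z₁) − e^(−c·Z₂)) / (c·(Z₂−Z₁))
e^(−0.63×2.2) = 0.2501; e^(−0.63×5.4) = 0.0333
⟨phi⟩ = 0.7 × (0.2501 − 0.0333) / (0.63 × 3.2) = 0.7 × 0.1075 = 0.0753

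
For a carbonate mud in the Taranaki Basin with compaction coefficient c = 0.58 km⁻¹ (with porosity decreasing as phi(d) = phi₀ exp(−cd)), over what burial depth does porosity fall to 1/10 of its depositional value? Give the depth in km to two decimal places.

phi/phi₀ = 1/10 ⇒ exp(−c·d) = 1/10 ⇒ d = ln(10) / c
d = 2.3026 / 0.58 = 3.970 km

3.97 km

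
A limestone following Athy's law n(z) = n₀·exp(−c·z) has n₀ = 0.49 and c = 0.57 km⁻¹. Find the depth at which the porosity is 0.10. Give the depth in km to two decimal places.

2.79 km

Invert Athy's law: z = ln(n₀/n) / c
z = ln(0.49/0.1) / 0.57 = ln(4.9) / 0.57 = 1.5892 / 0.57 = 2.788 km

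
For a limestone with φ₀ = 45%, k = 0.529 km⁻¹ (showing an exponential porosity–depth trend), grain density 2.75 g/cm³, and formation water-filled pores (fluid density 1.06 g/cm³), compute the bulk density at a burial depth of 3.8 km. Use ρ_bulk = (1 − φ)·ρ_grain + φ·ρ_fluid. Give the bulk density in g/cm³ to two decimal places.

2.65 g/cm³

Porosity at depth: φ = 0.45·exp(−0.529×3.8) = 0.45×0.1340 = 0.0603
Bulk density: ρ_b = (1−φ)ρ_g + φ·ρ_f = 0.9397×2.75 + 0.0603×1.06
       = 2.584 + 0.064 = 2.648 g/cm³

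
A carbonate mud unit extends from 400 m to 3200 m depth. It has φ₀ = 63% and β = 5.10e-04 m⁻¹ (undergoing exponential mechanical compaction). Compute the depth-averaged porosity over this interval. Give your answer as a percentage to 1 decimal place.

27.3%

Working in km (1 km = 1000 m; β in km⁻¹ = β in m⁻¹ × 1000):
⟨φ⟩ = (1/(d₂−d₁)) ∫ φ₀ e^(−βd) dd = φ₀·(e^(−β·d₁) − e^(−β·d₂)) / (β·(d₂−d₁))
e^(−0.51×0.4) = 0.8155; e^(−0.51×3.2) = 0.1955
⟨φ⟩ = 0.63 × (0.8155 − 0.1955) / (0.51 × 2.8) = 0.63 × 0.4341 = 0.2735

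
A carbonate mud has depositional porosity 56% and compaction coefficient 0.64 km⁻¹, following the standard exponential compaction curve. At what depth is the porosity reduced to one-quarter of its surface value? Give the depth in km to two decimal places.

2.17 km

n/n₀ = 1/4 ⇒ exp(−c·d) = 1/4 ⇒ d = ln(4) / c
d = 1.3863 / 0.64 = 2.166 km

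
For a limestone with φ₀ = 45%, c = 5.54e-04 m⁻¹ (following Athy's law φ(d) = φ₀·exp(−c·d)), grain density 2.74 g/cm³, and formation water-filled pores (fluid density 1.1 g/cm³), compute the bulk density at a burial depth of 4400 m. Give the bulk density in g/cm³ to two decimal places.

2.68 g/cm³

Working in km (1 km = 1000 m; c in km⁻¹ = c in m⁻¹ × 1000):
Porosity at depth: φ = 0.45·exp(−0.554×4.4) = 0.45×0.0874 = 0.0393
Bulk density: ρ_b = (1−φ)ρ_g + φ·ρ_f = 0.9607×2.74 + 0.0393×1.1
       = 2.632 + 0.043 = 2.676 g/cm³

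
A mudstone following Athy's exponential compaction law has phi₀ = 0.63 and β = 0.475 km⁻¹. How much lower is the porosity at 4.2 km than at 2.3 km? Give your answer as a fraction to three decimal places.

phi(2.3) = 0.63·e^(−0.475×2.3) = 0.2113
phi(4.2) = 0.63·e^(−0.475×4.2) = 0.0857
Δphi = 0.2113 − 0.0857 = 0.1256

0.126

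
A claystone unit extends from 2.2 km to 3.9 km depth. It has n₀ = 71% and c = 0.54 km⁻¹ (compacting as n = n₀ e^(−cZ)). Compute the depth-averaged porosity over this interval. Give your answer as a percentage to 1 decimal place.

⟨n⟩ = (1/(Z₂−Z₁)) ∫ n₀ e^(−cZ) dZ = n₀·(e^(−c·Z₁) − e^(−c·Z₂)) / (c·(Z₂−Z₁))
e^(−0.54×2.2) = 0.3048; e^(−0.54×3.9) = 0.1217
⟨n⟩ = 0.71 × (0.3048 − 0.1217) / (0.54 × 1.7) = 0.71 × 0.1995 = 0.1416

14.2%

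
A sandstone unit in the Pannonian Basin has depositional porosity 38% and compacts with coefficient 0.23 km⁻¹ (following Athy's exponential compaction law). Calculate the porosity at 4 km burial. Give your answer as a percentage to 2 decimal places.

phi = phi₀·exp(−c·d) = 0.38 × exp(−0.23 × 4) = 0.38 × exp(−0.92)
  = 0.38 × 0.3985 = 0.1514

15.14%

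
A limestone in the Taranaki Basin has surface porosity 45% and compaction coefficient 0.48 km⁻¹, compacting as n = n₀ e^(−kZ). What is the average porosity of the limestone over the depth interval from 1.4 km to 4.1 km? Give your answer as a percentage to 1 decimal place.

12.9%

⟨n⟩ = (1/(Z₂−Z₁)) ∫ n₀ e^(−kZ) dZ = n₀·(e^(−k·Z₁) − e^(−k·Z₂)) / (k·(Z₂−Z₁))
e^(−0.48×1.4) = 0.5107; e^(−0.48×4.1) = 0.1397
⟨n⟩ = 0.45 × (0.5107 − 0.1397) / (0.48 × 2.7) = 0.45 × 0.2862 = 0.1288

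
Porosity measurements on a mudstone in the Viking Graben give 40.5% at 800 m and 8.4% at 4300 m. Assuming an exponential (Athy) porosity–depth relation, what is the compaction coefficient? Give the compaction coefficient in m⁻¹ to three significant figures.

Working in km (1 km = 1000 m; c in km⁻¹ = c in m⁻¹ × 1000):
Athy: n(d) = n₀ e^(−cd) ⇒ n₁/n₂ = e^{c(d₂−d₁)} ⇒ c = ln(n₁/n₂)/(d₂−d₁)
c = ln(0.405/0.084) / (4.3 − 0.8) = ln(4.821) / 3.5 = 1.5731 / 3.5 = 0.4494 km⁻¹

0.000449 m⁻¹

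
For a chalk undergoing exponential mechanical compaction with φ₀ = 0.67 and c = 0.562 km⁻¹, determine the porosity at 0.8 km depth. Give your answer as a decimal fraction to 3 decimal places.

0.427

φ = φ₀·exp(−c·d) = 0.67 × exp(−0.562 × 0.8) = 0.67 × exp(−0.4496)
  = 0.67 × 0.6379 = 0.4274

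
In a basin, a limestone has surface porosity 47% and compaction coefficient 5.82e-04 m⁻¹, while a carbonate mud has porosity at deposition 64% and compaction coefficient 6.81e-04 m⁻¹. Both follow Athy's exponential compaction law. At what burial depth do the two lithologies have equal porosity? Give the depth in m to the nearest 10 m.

3120 m

Working in km (1 km = 1000 m; k in km⁻¹ = k in m⁻¹ × 1000):
Set n₀ₐ e^(−kₐz) = n₀ᵦ e^(−kᵦz) ⇒ ln(n₀ₐ/n₀ᵦ) = (kₐ − kᵦ)·z
z = ln(0.47/0.64) / (0.582 − 0.681) = -0.3087 / -0.099 = 3.119 km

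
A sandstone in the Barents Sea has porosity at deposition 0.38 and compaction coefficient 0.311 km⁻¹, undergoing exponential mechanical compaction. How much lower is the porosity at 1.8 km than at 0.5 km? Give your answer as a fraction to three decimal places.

φ(0.5) = 0.38·e^(−0.311×0.5) = 0.3253
φ(1.8) = 0.38·e^(−0.311×1.8) = 0.2171
Δφ = 0.3253 − 0.2171 = 0.1082

0.108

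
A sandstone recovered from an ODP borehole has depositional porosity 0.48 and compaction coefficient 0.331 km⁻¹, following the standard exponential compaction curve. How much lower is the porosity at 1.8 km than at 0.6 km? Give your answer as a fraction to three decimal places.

0.129

n(0.6) = 0.48·e^(−0.331×0.6) = 0.3935
n(1.8) = 0.48·e^(−0.331×1.8) = 0.2645
Δn = 0.3935 − 0.2645 = 0.1290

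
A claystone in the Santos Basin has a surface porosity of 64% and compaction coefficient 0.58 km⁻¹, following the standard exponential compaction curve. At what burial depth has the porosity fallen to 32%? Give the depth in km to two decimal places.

Invert Athy's law: Z = ln(phi₀/phi) / β
Z = ln(0.64/0.32) / 0.58 = ln(2) / 0.58 = 0.6931 / 0.58 = 1.195 km

1.20 km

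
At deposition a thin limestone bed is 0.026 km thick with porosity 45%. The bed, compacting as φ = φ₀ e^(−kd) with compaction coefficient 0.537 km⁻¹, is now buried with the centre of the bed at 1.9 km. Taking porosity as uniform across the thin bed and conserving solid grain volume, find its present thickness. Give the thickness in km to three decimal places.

0.017 km

Porosity at 1.9 km: φ = 0.45·exp(−0.537×1.9) = 0.1622
Solid-volume conservation: h(1−φ) = h₀(1−φ₀) ⇒ h = h₀·(1−φ₀)/(1−φ)
h = 0.026 × (1 − 0.45)/(1 − 0.1622) = 0.026 × 0.6565 = 0.0171 km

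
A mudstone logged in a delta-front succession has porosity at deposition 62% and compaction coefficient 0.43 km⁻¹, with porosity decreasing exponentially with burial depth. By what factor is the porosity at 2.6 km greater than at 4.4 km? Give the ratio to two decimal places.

2.17

n(Z₁)/n(Z₂) = e^(−k·Z₁)/e^(−k·Z₂) = e^{k(Z₂−Z₁)}
= exp(0.43 × 1.8) = exp(0.774) = 2.1684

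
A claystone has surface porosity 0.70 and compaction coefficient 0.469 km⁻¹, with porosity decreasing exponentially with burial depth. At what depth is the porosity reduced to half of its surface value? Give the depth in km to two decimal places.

φ/φ₀ = 1/2 ⇒ exp(−β·z) = 1/2 ⇒ z = ln(2) / β
z = 0.6931 / 0.469 = 1.478 km

1.48 km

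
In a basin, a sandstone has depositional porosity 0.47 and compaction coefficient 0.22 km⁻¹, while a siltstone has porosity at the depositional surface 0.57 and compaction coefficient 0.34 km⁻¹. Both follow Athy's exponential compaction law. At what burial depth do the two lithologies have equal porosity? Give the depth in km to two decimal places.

1.61 km

Set phi₀ₐ e^(−βₐz) = phi₀ᵦ e^(−βᵦz) ⇒ ln(phi₀ₐ/phi₀ᵦ) = (βₐ − βᵦ)·z
z = ln(0.47/0.57) / (0.22 − 0.34) = -0.1929 / -0.12 = 1.608 km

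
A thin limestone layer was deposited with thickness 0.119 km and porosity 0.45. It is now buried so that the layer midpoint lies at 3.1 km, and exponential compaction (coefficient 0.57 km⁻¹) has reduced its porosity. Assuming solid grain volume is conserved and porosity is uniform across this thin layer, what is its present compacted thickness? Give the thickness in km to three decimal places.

Porosity at 3.1 km: phi = 0.45·exp(−0.57×3.1) = 0.0769
Solid-volume conservation: h(1−phi) = h₀(1−phi₀) ⇒ h = h₀·(1−phi₀)/(1−phi)
h = 0.119 × (1 − 0.45)/(1 − 0.0769) = 0.119 × 0.5958 = 0.0709 km

0.071 km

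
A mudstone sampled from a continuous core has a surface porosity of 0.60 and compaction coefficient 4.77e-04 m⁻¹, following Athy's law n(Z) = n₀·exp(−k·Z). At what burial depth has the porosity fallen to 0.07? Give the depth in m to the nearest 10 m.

4500 m

Working in km (1 km = 1000 m; k in km⁻¹ = k in m⁻¹ × 1000):
Invert Athy's law: Z = ln(n₀/n) / k
Z = ln(0.6/0.07) / 0.477 = ln(8.571) / 0.477 = 2.1484 / 0.477 = 4.504 km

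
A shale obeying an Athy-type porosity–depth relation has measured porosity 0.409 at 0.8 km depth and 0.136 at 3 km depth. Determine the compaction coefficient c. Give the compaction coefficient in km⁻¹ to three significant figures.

Athy: φ(z) = φ₀ e^(−cz) ⇒ φ₁/φ₂ = e^{c(z₂−z₁)} ⇒ c = ln(φ₁/φ₂)/(z₂−z₁)
c = ln(0.409/0.136) / (3 − 0.8) = ln(3.007) / 2.2 = 1.1011 / 2.2 = 0.5005 km⁻¹

0.500 km⁻¹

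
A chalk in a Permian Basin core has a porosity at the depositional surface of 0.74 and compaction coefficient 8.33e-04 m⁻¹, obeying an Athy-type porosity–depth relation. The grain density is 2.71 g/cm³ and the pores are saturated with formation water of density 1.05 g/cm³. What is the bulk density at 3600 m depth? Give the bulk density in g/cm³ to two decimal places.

Working in km (1 km = 1000 m; k in km⁻¹ = k in m⁻¹ × 1000):
Porosity at depth: phi = 0.74·exp(−0.833×3.6) = 0.74×0.0498 = 0.0369
Bulk density: ρ_b = (1−phi)ρ_g + phi·ρ_f = 0.9631×2.71 + 0.0369×1.05
       = 2.610 + 0.039 = 2.649 g/cm³

2.65 g/cm³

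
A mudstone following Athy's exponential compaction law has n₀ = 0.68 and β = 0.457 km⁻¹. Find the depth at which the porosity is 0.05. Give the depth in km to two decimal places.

5.71 km

Invert Athy's law: d = ln(n₀/n) / β
d = ln(0.68/0.05) / 0.457 = ln(13.6) / 0.457 = 2.6101 / 0.457 = 5.711 km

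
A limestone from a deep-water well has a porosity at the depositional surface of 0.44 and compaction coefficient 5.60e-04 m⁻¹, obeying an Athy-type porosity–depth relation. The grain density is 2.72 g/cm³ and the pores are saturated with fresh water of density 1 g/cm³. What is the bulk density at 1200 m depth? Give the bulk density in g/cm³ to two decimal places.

2.33 g/cm³

Working in km (1 km = 1000 m; c in km⁻¹ = c in m⁻¹ × 1000):
Porosity at depth: phi = 0.44·exp(−0.56×1.2) = 0.44×0.5107 = 0.2247
Bulk density: ρ_b = (1−phi)ρ_g + phi·ρ_f = 0.7753×2.72 + 0.2247×1
       = 2.109 + 0.225 = 2.334 g/cm³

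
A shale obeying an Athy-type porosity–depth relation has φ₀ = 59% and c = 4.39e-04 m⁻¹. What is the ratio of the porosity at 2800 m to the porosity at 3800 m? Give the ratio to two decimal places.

Working in km (1 km = 1000 m; c in km⁻¹ = c in m⁻¹ × 1000):
φ(z₁)/φ(z₂) = e^(−c·z₁)/e^(−c·z₂) = e^{c(z₂−z₁)}
= exp(0.439 × 1) = exp(0.439) = 1.5512

1.55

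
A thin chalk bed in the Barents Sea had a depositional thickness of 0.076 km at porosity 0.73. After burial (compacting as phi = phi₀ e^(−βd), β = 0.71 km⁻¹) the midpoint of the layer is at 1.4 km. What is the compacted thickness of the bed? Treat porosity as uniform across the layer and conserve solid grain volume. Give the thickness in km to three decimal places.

0.028 km

Porosity at 1.4 km: phi = 0.73·exp(−0.71×1.4) = 0.2702
Solid-volume conservation: h(1−phi) = h₀(1−phi₀) ⇒ h = h₀·(1−phi₀)/(1−phi)
h = 0.076 × (1 − 0.73)/(1 − 0.2702) = 0.076 × 0.3699 = 0.0281 km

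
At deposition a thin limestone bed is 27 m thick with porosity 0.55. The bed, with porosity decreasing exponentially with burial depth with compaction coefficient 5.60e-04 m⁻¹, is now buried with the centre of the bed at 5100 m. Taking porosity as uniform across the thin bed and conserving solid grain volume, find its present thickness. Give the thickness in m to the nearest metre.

13 m

Working in km (1 km = 1000 m; β in km⁻¹ = β in m⁻¹ × 1000):
Porosity at 5.1 km: phi = 0.55·exp(−0.56×5.1) = 0.0316
Solid-volume conservation: h(1−phi) = h₀(1−phi₀) ⇒ h = h₀·(1−phi₀)/(1−phi)
h = 0.027 × (1 − 0.55)/(1 − 0.0316) = 0.027 × 0.4647 = 0.0125 km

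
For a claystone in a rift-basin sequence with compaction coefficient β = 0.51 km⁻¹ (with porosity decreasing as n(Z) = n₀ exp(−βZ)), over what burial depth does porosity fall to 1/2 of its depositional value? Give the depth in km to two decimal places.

n/n₀ = 1/2 ⇒ exp(−β·Z) = 1/2 ⇒ Z = ln(2) / β
Z = 0.6931 / 0.51 = 1.359 km

1.36 km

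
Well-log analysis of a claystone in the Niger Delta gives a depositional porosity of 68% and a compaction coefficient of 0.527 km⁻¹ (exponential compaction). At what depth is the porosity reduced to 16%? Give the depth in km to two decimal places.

Invert Athy's law: d = ln(phi₀/phi) / β
d = ln(0.68/0.16) / 0.527 = ln(4.25) / 0.527 = 1.4469 / 0.527 = 2.746 km

2.75 km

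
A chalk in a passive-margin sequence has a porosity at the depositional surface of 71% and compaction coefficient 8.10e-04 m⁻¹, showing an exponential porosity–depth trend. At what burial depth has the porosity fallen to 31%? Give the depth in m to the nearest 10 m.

1020 m

Working in km (1 km = 1000 m; c in km⁻¹ = c in m⁻¹ × 1000):
Invert Athy's law: d = ln(n₀/n) / c
d = ln(0.71/0.31) / 0.81 = ln(2.29) / 0.81 = 0.8287 / 0.81 = 1.023 km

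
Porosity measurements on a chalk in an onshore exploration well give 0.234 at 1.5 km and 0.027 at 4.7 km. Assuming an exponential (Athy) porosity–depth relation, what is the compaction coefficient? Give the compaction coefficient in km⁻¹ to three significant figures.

Athy: φ(Z) = φ₀ e^(−cZ) ⇒ φ₁/φ₂ = e^{c(Z₂−Z₁)} ⇒ c = ln(φ₁/φ₂)/(Z₂−Z₁)
c = ln(0.234/0.027) / (4.7 − 1.5) = ln(8.667) / 3.2 = 2.1595 / 3.2 = 0.6748 km⁻¹

0.675 km⁻¹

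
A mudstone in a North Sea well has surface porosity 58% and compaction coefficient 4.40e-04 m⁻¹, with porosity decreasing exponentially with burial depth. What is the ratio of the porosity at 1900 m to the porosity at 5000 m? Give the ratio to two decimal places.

3.91

Working in km (1 km = 1000 m; c in km⁻¹ = c in m⁻¹ × 1000):
n(z₁)/n(z₂) = e^(−c·z₁)/e^(−c·z₂) = e^{c(z₂−z₁)}
= exp(0.44 × 3.1) = exp(1.364) = 3.9118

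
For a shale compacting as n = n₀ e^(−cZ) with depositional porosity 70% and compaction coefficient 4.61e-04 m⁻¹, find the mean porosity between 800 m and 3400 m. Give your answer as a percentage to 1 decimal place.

28.2%

Working in km (1 km = 1000 m; c in km⁻¹ = c in m⁻¹ × 1000):
⟨n⟩ = (1/(Z₂−Z₁)) ∫ n₀ e^(−cZ) dZ = n₀·(e^(−c·Z₁) − e^(−c·Z₂)) / (c·(Z₂−Z₁))
e^(−0.461×0.8) = 0.6916; e^(−0.461×3.4) = 0.2086
⟨n⟩ = 0.7 × (0.6916 − 0.2086) / (0.461 × 2.6) = 0.7 × 0.4030 = 0.2821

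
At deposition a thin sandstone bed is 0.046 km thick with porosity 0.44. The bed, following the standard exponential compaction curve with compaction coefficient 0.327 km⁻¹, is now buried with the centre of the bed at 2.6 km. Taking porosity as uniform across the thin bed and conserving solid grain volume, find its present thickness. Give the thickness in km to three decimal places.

Porosity at 2.6 km: n = 0.44·exp(−0.327×2.6) = 0.1880
Solid-volume conservation: h(1−n) = h₀(1−n₀) ⇒ h = h₀·(1−n₀)/(1−n)
h = 0.046 × (1 − 0.44)/(1 − 0.1880) = 0.046 × 0.6897 = 0.0317 km

0.032 km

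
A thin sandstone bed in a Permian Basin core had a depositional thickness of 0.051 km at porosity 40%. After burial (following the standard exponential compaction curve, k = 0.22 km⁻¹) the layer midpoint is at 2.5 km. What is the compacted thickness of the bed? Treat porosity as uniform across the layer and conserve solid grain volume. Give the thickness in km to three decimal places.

Porosity at 2.5 km: phi = 0.4·exp(−0.22×2.5) = 0.2308
Solid-volume conservation: h(1−phi) = h₀(1−phi₀) ⇒ h = h₀·(1−phi₀)/(1−phi)
h = 0.051 × (1 − 0.4)/(1 − 0.2308) = 0.051 × 0.7800 = 0.0398 km

0.040 km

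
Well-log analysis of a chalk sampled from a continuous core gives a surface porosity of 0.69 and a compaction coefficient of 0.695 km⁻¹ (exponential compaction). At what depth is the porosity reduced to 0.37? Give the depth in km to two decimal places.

0.90 km

Invert Athy's law: d = ln(phi₀/phi) / c
d = ln(0.69/0.37) / 0.695 = ln(1.865) / 0.695 = 0.6232 / 0.695 = 0.897 km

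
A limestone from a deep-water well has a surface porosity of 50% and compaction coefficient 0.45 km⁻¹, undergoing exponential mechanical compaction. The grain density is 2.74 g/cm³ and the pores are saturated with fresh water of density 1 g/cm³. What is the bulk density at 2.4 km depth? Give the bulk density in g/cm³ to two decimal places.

Porosity at depth: φ = 0.5·exp(−0.45×2.4) = 0.5×0.3396 = 0.1698
Bulk density: ρ_b = (1−φ)ρ_g + φ·ρ_f = 0.8302×2.74 + 0.1698×1
       = 2.275 + 0.170 = 2.445 g/cm³

2.44 g/cm³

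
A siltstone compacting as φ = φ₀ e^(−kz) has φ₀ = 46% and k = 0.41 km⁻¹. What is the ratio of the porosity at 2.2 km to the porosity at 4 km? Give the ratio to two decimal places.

2.09

φ(z₁)/φ(z₂) = e^(−k·z₁)/e^(−k·z₂) = e^{k(z₂−z₁)}
= exp(0.41 × 1.8) = exp(0.738) = 2.0917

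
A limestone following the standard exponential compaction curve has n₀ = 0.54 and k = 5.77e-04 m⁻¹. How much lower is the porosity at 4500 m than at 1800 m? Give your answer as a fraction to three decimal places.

Working in km (1 km = 1000 m; k in km⁻¹ = k in m⁻¹ × 1000):
n(1.8) = 0.54·e^(−0.577×1.8) = 0.1911
n(4.5) = 0.54·e^(−0.577×4.5) = 0.0402
Δn = 0.1911 − 0.0402 = 0.1509

0.151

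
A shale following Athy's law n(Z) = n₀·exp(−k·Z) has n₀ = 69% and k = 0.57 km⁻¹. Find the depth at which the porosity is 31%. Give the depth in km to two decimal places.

Invert Athy's law: Z = ln(n₀/n) / k
Z = ln(0.69/0.31) / 0.57 = ln(2.226) / 0.57 = 0.8001 / 0.57 = 1.404 km

1.40 km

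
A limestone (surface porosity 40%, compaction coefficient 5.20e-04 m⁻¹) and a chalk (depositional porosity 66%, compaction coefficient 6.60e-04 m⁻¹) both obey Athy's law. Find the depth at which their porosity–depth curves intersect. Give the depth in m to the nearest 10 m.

3580 m

Working in km (1 km = 1000 m; c in km⁻¹ = c in m⁻¹ × 1000):
Set phi₀ₐ e^(−cₐd) = phi₀ᵦ e^(−cᵦd) ⇒ ln(phi₀ₐ/phi₀ᵦ) = (cₐ − cᵦ)·d
d = ln(0.4/0.66) / (0.52 − 0.66) = -0.5008 / -0.14 = 3.577 km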